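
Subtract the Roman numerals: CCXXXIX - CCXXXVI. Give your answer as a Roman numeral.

CCXXXIX = 239
CCXXXVI = 236
239 - 236 = 3

III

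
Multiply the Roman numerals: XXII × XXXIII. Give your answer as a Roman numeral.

XXII = 22
XXXIII = 33
22 × 33 = 726

DCCXXVI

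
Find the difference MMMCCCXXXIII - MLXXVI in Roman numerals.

MMMCCCXXXIII = 3333
MLXXVI = 1076
3333 - 1076 = 2257

MMCCLVII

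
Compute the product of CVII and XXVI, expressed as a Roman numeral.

CVII = 107
XXVI = 26
107 × 26 = 2782

MMDCCLXXXII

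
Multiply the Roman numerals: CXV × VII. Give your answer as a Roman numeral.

CXV = 115
VII = 7
115 × 7 = 805

DCCCV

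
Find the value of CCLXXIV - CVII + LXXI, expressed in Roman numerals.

CCLXXIV = 274, CVII = 107, LXXI = 71
274 - 107 = 167
167 + 71 = 238

CCXXXVIII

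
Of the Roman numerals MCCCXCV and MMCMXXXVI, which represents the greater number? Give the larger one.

MCCCXCV = 1395
MMCMXXXVI = 2936
2936 is larger

MMCMXXXVI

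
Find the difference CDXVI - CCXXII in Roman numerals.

CDXVI = 416
CCXXII = 222
416 - 222 = 194

CXCIV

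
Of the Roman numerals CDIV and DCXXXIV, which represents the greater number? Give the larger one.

CDIV = 404
DCXXXIV = 634
634 is larger

DCXXXIV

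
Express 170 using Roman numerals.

Convert 170 to Roman numerals:
  170 contains 1×100 (C)
  70 contains 1×50 (L)
  20 contains 2×10 (XX)

CLXX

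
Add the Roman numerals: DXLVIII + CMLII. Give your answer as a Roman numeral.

DXLVIII = 548
CMLII = 952
548 + 952 = 1500

MD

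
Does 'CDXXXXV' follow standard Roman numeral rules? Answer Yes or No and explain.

'CDXXXXV': More than 3 consecutive X's

No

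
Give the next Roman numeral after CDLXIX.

CDLXIX = 469; next is 470

CDLXX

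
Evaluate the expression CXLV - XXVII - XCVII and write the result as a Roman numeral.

CXLV = 145, XXVII = 27, XCVII = 97
145 - 27 = 118
118 - 97 = 21

XXI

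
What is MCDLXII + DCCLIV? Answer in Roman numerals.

MCDLXII = 1462
DCCLIV = 754
1462 + 754 = 2216

MMCCXVI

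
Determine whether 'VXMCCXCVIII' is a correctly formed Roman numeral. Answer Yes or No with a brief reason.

'VXMCCXCVIII': V should not appear more than once

No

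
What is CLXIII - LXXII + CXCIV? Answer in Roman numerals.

CLXIII = 163, LXXII = 72, CXCIV = 194
163 - 72 = 91
91 + 194 = 285

CCLXXXV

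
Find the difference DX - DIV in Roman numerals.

DX = 510
DIV = 504
510 - 504 = 6

VI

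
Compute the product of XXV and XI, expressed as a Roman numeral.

XXV = 25
XI = 11
25 × 11 = 275

CCLXXV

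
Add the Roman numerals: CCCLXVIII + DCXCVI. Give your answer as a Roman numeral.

CCCLXVIII = 368
DCXCVI = 696
368 + 696 = 1064

MLXIV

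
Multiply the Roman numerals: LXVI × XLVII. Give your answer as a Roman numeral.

LXVI = 66
XLVII = 47
66 × 47 = 3102

MMMCII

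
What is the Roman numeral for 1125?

Convert 1125 to Roman numerals:
  1125 contains 1×1000 (M)
  125 contains 1×100 (C)
  25 contains 2×10 (XX)
  5 contains 1×5 (V)

MCXXV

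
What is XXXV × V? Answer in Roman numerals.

XXXV = 35
V = 5
35 × 5 = 175

CLXXV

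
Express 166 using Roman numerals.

Convert 166 to Roman numerals:
  166 contains 1×100 (C)
  66 contains 1×50 (L)
  16 contains 1×10 (X)
  6 contains 1×5 (V)
  1 contains 1×1 (I)

CLXVI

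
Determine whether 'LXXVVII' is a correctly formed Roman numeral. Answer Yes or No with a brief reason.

'LXXVVII': V should not appear more than once

No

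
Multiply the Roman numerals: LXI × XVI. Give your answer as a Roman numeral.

LXI = 61
XVI = 16
61 × 16 = 976

CMLXXVI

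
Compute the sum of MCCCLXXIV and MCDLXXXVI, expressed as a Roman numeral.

MCCCLXXIV = 1374
MCDLXXXVI = 1486
1374 + 1486 = 2860

MMDCCCLX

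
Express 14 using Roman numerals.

Convert 14 to Roman numerals:
  14 contains 1×10 (X)
  4 contains 1×4 (IV)

XIV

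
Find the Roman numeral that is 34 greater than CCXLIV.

CCXLIV = 244
244 + 34 = 278

CCLXXVIII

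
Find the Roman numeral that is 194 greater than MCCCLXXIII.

MCCCLXXIII = 1373
1373 + 194 = 1567

MDLXVII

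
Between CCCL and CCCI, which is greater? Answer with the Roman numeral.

CCCL = 350
CCCI = 301
350 is larger

CCCL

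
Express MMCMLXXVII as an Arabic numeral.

MMCMLXXVII: M=1000, M=1000, CM=900, L=50, X=10, X=10, V=5, I=1, I=1
1000 + 1000 + 900 + 50 + 10 + 10 + 5 + 1 + 1 = 2977

2977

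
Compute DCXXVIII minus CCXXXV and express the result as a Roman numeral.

DCXXVIII = 628
CCXXXV = 235
628 - 235 = 393

CCCXCIII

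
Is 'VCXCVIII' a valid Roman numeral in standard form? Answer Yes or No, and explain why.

'VCXCVIII': V should not appear more than once

No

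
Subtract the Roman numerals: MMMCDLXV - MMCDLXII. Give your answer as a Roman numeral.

MMMCDLXV = 3465
MMCDLXII = 2462
3465 - 2462 = 1003

MIII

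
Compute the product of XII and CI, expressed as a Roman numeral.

XII = 12
CI = 101
12 × 101 = 1212

MCCXII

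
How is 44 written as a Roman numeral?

Convert 44 to Roman numerals:
  44 contains 1×40 (XL)
  4 contains 1×4 (IV)

XLIV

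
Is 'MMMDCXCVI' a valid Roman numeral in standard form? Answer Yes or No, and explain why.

'MMMDCXCVI': Check the rules: uses only the symbols I, V, X, L, C, D, M; no symbol is repeated more than three times in a row; V, L and D each appear at most once; the only place a smaller symbol precedes a larger one is the allowed subtractive pair XC, the symbol right after such a pair (if any) is smaller than the pair's first symbol, and otherwise the values never increase from left to right. Value: M (1000) + M (1000) + M (1000) + D (500) + C (100) + XC (90) + V (5) + I (1) = 3696. So it is a valid standard Roman numeral.

Yes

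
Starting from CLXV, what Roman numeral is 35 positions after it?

CLXV = 165
165 + 35 = 200

CC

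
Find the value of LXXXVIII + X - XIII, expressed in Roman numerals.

LXXXVIII = 88, X = 10, XIII = 13
88 + 10 = 98
98 - 13 = 85

LXXXV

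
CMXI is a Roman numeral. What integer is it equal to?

CMXI: CM=900, X=10, I=1
900 + 10 + 1 = 911

911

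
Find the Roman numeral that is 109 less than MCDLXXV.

MCDLXXV = 1475
1475 - 109 = 1366

MCCCLXVI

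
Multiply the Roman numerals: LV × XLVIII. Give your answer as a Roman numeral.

LV = 55
XLVIII = 48
55 × 48 = 2640

MMDCXL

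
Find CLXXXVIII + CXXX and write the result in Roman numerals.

CLXXXVIII = 188
CXXX = 130
188 + 130 = 318

CCCXVIII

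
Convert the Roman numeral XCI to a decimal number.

XCI: XC=90, I=1
90 + 1 = 91

91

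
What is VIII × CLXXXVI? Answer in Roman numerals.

VIII = 8
CLXXXVI = 186
8 × 186 = 1488

MCDLXXXVIII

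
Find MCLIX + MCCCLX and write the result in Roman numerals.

MCLIX = 1159
MCCCLX = 1360
1159 + 1360 = 2519

MMDXIX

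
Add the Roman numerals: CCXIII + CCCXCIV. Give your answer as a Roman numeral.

CCXIII = 213
CCCXCIV = 394
213 + 394 = 607

DCVII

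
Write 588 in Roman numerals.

Convert 588 to Roman numerals:
  588 contains 1×500 (D)
  88 contains 1×50 (L)
  38 contains 3×10 (XXX)
  8 contains 1×5 (V)
  3 contains 3×1 (III)

DLXXXVIII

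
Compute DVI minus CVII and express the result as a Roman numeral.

DVI = 506
CVII = 107
506 - 107 = 399

CCCXCIX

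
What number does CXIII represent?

CXIII: C=100, X=10, I=1, I=1, I=1
100 + 10 + 1 + 1 + 1 = 113

113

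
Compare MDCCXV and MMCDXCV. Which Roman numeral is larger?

MDCCXV = 1715
MMCDXCV = 2495
2495 is larger

MMCDXCV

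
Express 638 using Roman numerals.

Convert 638 to Roman numerals:
  638 contains 1×500 (D)
  138 contains 1×100 (C)
  38 contains 3×10 (XXX)
  8 contains 1×5 (V)
  3 contains 3×1 (III)

DCXXXVIII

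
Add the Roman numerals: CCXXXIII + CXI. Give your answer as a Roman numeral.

CCXXXIII = 233
CXI = 111
233 + 111 = 344

CCCXLIV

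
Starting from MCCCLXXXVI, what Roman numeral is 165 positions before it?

MCCCLXXXVI = 1386
1386 - 165 = 1221

MCCXXI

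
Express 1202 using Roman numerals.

Convert 1202 to Roman numerals:
  1202 contains 1×1000 (M)
  202 contains 2×100 (CC)
  2 contains 2×1 (II)

MCCII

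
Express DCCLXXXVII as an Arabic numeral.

DCCLXXXVII: D=500, C=100, C=100, L=50, X=10, X=10, X=10, V=5, I=1, I=1
500 + 100 + 100 + 50 + 10 + 10 + 10 + 5 + 1 + 1 = 787

787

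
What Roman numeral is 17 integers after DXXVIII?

DXXVIII = 528
528 + 17 = 545

DXLV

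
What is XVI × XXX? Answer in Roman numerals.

XVI = 16
XXX = 30
16 × 30 = 480

CDLXXX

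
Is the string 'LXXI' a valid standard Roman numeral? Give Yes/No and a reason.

'LXXI': Check the rules: uses only the symbols I, V, X, L, C, D, M; no symbol is repeated more than three times in a row; V, L and D each appear at most once; no smaller symbol precedes a larger one (values never increase from left to right). Value: L (50) + X (10) + X (10) + I (1) = 71. So it is a valid standard Roman numeral.

Yes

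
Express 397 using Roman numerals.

Convert 397 to Roman numerals:
  397 contains 3×100 (CCC)
  97 contains 1×90 (XC)
  7 contains 1×5 (V)
  2 contains 2×1 (II)

CCCXCVII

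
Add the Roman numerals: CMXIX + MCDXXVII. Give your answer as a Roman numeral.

CMXIX = 919
MCDXXVII = 1427
919 + 1427 = 2346

MMCCCXLVI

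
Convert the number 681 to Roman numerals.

Convert 681 to Roman numerals:
  681 contains 1×500 (D)
  181 contains 1×100 (C)
  81 contains 1×50 (L)
  31 contains 3×10 (XXX)
  1 contains 1×1 (I)

DCLXXXI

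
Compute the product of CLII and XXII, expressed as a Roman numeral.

CLII = 152
XXII = 22
152 × 22 = 3344

MMMCCCXLIV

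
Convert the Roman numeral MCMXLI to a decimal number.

MCMXLI: M=1000, CM=900, XL=40, I=1
1000 + 900 + 40 + 1 = 1941

1941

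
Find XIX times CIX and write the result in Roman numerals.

XIX = 19
CIX = 109
19 × 109 = 2071

MMLXXI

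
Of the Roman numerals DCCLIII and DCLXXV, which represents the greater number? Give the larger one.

DCCLIII = 753
DCLXXV = 675
753 is larger

DCCLIII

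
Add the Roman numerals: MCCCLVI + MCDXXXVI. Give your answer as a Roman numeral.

MCCCLVI = 1356
MCDXXXVI = 1436
1356 + 1436 = 2792

MMDCCXCII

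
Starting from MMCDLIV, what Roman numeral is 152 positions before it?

MMCDLIV = 2454
2454 - 152 = 2302

MMCCCII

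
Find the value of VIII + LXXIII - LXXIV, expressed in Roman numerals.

VIII = 8, LXXIII = 73, LXXIV = 74
8 + 73 = 81
81 - 74 = 7

VII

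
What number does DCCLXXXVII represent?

DCCLXXXVII: D=500, C=100, C=100, L=50, X=10, X=10, X=10, V=5, I=1, I=1
500 + 100 + 100 + 50 + 10 + 10 + 10 + 5 + 1 + 1 = 787

787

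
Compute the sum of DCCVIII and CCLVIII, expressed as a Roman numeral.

DCCVIII = 708
CCLVIII = 258
708 + 258 = 966

CMLXVI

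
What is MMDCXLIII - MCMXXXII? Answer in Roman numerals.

MMDCXLIII = 2643
MCMXXXII = 1932
2643 - 1932 = 711

DCCXI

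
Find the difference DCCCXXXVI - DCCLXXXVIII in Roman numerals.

DCCCXXXVI = 836
DCCLXXXVIII = 788
836 - 788 = 48

XLVIII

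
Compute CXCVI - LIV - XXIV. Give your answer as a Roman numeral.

CXCVI = 196, LIV = 54, XXIV = 24
196 - 54 = 142
142 - 24 = 118

CXVIII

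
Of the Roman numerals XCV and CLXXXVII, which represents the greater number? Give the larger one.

XCV = 95
CLXXXVII = 187
187 is larger

CLXXXVII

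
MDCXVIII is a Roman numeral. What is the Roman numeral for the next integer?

MDCXVIII = 1618, so the next integer is 1618 + 1 = 1619

MDCXIX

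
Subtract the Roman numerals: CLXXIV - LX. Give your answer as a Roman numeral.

CLXXIV = 174
LX = 60
174 - 60 = 114

CXIV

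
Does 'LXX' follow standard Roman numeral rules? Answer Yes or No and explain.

'LXX': Check the rules: uses only the symbols I, V, X, L, C, D, M; no symbol is repeated more than three times in a row; V, L and D each appear at most once; no smaller symbol precedes a larger one (values never increase from left to right). Value: L (50) + X (10) + X (10) = 70. So it is a valid standard Roman numeral.

Yes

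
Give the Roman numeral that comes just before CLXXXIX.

CLXXXIX = 189, so the previous integer is 189 - 1 = 188

CLXXXVIII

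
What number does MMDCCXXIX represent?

MMDCCXXIX: M=1000, M=1000, D=500, C=100, C=100, X=10, X=10, IX=9
1000 + 1000 + 500 + 100 + 100 + 10 + 10 + 9 = 2729

2729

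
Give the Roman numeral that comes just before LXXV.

LXXV = 75; previous is 74

LXXIV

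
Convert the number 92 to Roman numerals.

Convert 92 to Roman numerals:
  92 contains 1×90 (XC)
  2 contains 2×1 (II)

XCII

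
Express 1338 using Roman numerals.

Convert 1338 to Roman numerals:
  1338 contains 1×1000 (M)
  338 contains 3×100 (CCC)
  38 contains 3×10 (XXX)
  8 contains 1×5 (V)
  3 contains 3×1 (III)

MCCCXXXVIII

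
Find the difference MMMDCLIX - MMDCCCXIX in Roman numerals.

MMMDCLIX = 3659
MMDCCCXIX = 2819
3659 - 2819 = 840

DCCCXL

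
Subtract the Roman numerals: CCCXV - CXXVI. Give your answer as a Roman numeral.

CCCXV = 315
CXXVI = 126
315 - 126 = 189

CLXXXIX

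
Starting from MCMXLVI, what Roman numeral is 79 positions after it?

MCMXLVI = 1946
1946 + 79 = 2025

MMXXV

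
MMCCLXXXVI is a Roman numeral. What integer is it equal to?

MMCCLXXXVI: M=1000, M=1000, C=100, C=100, L=50, X=10, X=10, X=10, V=5, I=1
1000 + 1000 + 100 + 100 + 50 + 10 + 10 + 10 + 5 + 1 = 2286

2286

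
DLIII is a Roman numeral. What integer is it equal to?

DLIII: D=500, L=50, I=1, I=1, I=1
500 + 50 + 1 + 1 + 1 = 553

553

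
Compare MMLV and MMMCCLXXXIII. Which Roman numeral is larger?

MMLV = 2055
MMMCCLXXXIII = 3283
3283 is larger

MMMCCLXXXIII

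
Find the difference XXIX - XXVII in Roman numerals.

XXIX = 29
XXVII = 27
29 - 27 = 2

II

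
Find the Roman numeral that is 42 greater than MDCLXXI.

MDCLXXI = 1671
1671 + 42 = 1713

MDCCXIII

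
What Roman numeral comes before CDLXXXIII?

CDLXXXIII = 483; previous is 482

CDLXXXII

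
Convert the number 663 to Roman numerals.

Convert 663 to Roman numerals:
  663 contains 1×500 (D)
  163 contains 1×100 (C)
  63 contains 1×50 (L)
  13 contains 1×10 (X)
  3 contains 3×1 (III)

DCLXIII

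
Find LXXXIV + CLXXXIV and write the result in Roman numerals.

LXXXIV = 84
CLXXXIV = 184
84 + 184 = 268

CCLXVIII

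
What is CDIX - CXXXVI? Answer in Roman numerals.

CDIX = 409
CXXXVI = 136
409 - 136 = 273

CCLXXIII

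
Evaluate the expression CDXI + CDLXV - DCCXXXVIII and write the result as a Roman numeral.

CDXI = 411, CDLXV = 465, DCCXXXVIII = 738
411 + 465 = 876
876 - 738 = 138

CXXXVIII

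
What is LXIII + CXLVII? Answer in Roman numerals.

LXIII = 63
CXLVII = 147
63 + 147 = 210

CCX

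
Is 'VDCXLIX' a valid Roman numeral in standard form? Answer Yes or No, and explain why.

'VDCXLIX': Invalid subtractive combination: VD

No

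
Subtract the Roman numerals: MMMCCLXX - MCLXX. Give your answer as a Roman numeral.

MMMCCLXX = 3270
MCLXX = 1170
3270 - 1170 = 2100

MMC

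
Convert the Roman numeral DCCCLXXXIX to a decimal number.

DCCCLXXXIX: D=500, C=100, C=100, C=100, L=50, X=10, X=10, X=10, IX=9
500 + 100 + 100 + 100 + 50 + 10 + 10 + 10 + 9 = 889

889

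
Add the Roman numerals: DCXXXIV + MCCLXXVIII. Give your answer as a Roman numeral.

DCXXXIV = 634
MCCLXXVIII = 1278
634 + 1278 = 1912

MCMXII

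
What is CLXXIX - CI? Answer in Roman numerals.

CLXXIX = 179
CI = 101
179 - 101 = 78

LXXVIII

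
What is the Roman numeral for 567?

Convert 567 to Roman numerals:
  567 contains 1×500 (D)
  67 contains 1×50 (L)
  17 contains 1×10 (X)
  7 contains 1×5 (V)
  2 contains 2×1 (II)

DLXVII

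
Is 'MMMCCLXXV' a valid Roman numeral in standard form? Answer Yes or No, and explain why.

'MMMCCLXXV': Check the rules: uses only the symbols I, V, X, L, C, D, M; no symbol is repeated more than three times in a row; V, L and D each appear at most once; no smaller symbol precedes a larger one (values never increase from left to right). Value: M (1000) + M (1000) + M (1000) + C (100) + C (100) + L (50) + X (10) + X (10) + V (5) = 3275. So it is a valid standard Roman numeral.

Yes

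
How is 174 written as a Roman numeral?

Convert 174 to Roman numerals:
  174 contains 1×100 (C)
  74 contains 1×50 (L)
  24 contains 2×10 (XX)
  4 contains 1×4 (IV)

CLXXIV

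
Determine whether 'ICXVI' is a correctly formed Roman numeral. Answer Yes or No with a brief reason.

'ICXVI': Invalid subtractive combination: IC

No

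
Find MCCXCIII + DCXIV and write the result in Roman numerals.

MCCXCIII = 1293
DCXIV = 614
1293 + 614 = 1907

MCMVII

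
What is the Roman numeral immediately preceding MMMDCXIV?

MMMDCXIV = 3614; previous is 3613

MMMDCXIII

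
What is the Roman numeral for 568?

Convert 568 to Roman numerals:
  568 contains 1×500 (D)
  68 contains 1×50 (L)
  18 contains 1×10 (X)
  8 contains 1×5 (V)
  3 contains 3×1 (III)

DLXVIII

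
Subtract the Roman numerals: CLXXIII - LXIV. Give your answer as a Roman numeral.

CLXXIII = 173
LXIV = 64
173 - 64 = 109

CIX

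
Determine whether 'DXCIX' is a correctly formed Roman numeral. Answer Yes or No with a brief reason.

'DXCIX': Check the rules: uses only the symbols I, V, X, L, C, D, M; no symbol is repeated more than three times in a row; V, L and D each appear at most once; the only places a smaller symbol precedes a larger one are the allowed subtractive pairs XC, IX, the symbol right after such a pair (if any) is smaller than the pair's first symbol, and otherwise the values never increase from left to right. Value: D (500) + XC (90) + IX (9) = 599. So it is a valid standard Roman numeral.

Yes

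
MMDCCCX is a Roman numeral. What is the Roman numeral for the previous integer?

MMDCCCX = 2810, so the previous integer is 2810 - 1 = 2809

MMDCCCIX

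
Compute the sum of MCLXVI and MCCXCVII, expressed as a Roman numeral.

MCLXVI = 1166
MCCXCVII = 1297
1166 + 1297 = 2463

MMCDLXIII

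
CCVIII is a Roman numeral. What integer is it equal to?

CCVIII: C=100, C=100, V=5, I=1, I=1, I=1
100 + 100 + 5 + 1 + 1 + 1 = 208

208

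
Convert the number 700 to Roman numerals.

Convert 700 to Roman numerals:
  700 contains 1×500 (D)
  200 contains 2×100 (CC)

DCC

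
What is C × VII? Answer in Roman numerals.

C = 100
VII = 7
100 × 7 = 700

DCC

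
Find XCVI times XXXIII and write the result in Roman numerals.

XCVI = 96
XXXIII = 33
96 × 33 = 3168

MMMCLXVIII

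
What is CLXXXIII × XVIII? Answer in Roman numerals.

CLXXXIII = 183
XVIII = 18
183 × 18 = 3294

MMMCCXCIV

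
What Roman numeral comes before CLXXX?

CLXXX = 180, so the previous integer is 180 - 1 = 179

CLXXIX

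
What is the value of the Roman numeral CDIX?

CDIX: CD=400, IX=9
400 + 9 = 409

409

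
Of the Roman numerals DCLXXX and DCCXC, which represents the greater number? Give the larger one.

DCLXXX = 680
DCCXC = 790
790 is larger

DCCXC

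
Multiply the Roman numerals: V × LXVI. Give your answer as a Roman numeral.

V = 5
LXVI = 66
5 × 66 = 330

CCCXXX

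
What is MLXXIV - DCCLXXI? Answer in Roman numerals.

MLXXIV = 1074
DCCLXXI = 771
1074 - 771 = 303

CCCIII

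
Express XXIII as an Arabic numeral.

XXIII: X=10, X=10, I=1, I=1, I=1
10 + 10 + 1 + 1 + 1 = 23

23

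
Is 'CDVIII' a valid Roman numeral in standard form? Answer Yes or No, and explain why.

'CDVIII': Check the rules: uses only the symbols I, V, X, L, C, D, M; no symbol is repeated more than three times in a row; V, L and D each appear at most once; the only place a smaller symbol precedes a larger one is the allowed subtractive pair CD, the symbol right after such a pair (if any) is smaller than the pair's first symbol, and otherwise the values never increase from left to right. Value: CD (400) + V (5) + I (1) + I (1) + I (1) = 408. So it is a valid standard Roman numeral.

Yes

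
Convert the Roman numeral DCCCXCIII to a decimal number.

DCCCXCIII: D=500, C=100, C=100, C=100, XC=90, I=1, I=1, I=1
500 + 100 + 100 + 100 + 90 + 1 + 1 + 1 = 893

893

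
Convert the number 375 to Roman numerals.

Convert 375 to Roman numerals:
  375 contains 3×100 (CCC)
  75 contains 1×50 (L)
  25 contains 2×10 (XX)
  5 contains 1×5 (V)

CCCLXXV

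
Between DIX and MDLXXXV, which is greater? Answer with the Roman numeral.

DIX = 509
MDLXXXV = 1585
1585 is larger

MDLXXXV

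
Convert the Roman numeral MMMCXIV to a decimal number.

MMMCXIV: M=1000, M=1000, M=1000, C=100, X=10, IV=4
1000 + 1000 + 1000 + 100 + 10 + 4 = 3114

3114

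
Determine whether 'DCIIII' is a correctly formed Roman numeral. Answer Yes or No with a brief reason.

'DCIIII': More than 3 consecutive I's

No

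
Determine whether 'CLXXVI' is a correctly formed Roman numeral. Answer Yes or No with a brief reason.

'CLXXVI': Check the rules: uses only the symbols I, V, X, L, C, D, M; no symbol is repeated more than three times in a row; V, L and D each appear at most once; no smaller symbol precedes a larger one (values never increase from left to right). Value: C (100) + L (50) + X (10) + X (10) + V (5) + I (1) = 176. So it is a valid standard Roman numeral.

Yes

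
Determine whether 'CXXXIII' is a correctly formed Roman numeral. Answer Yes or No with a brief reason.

'CXXXIII': Check the rules: uses only the symbols I, V, X, L, C, D, M; no symbol is repeated more than three times in a row; V, L and D each appear at most once; no smaller symbol precedes a larger one (values never increase from left to right). Value: C (100) + X (10) + X (10) + X (10) + I (1) + I (1) + I (1) = 133. So it is a valid standard Roman numeral.

Yes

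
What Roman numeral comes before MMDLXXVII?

MMDLXXVII = 2577; previous is 2576

MMDLXXVI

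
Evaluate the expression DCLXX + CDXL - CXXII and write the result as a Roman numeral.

DCLXX = 670, CDXL = 440, CXXII = 122
670 + 440 = 1110
1110 - 122 = 988

CMLXXXVIII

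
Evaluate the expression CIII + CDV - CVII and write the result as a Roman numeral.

CIII = 103, CDV = 405, CVII = 107
103 + 405 = 508
508 - 107 = 401

CDI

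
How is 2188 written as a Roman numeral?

Convert 2188 to Roman numerals:
  2188 contains 2×1000 (MM)
  188 contains 1×100 (C)
  88 contains 1×50 (L)
  38 contains 3×10 (XXX)
  8 contains 1×5 (V)
  3 contains 3×1 (III)

MMCLXXXVIII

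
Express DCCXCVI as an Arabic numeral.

DCCXCVI: D=500, C=100, C=100, XC=90, V=5, I=1
500 + 100 + 100 + 90 + 5 + 1 = 796

796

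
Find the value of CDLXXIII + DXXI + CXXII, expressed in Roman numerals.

CDLXXIII = 473, DXXI = 521, CXXII = 122
473 + 521 = 994
994 + 122 = 1116

MCXVI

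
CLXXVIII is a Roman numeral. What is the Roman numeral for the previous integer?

CLXXVIII = 178, so the previous integer is 178 - 1 = 177

CLXXVII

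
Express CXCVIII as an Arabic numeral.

CXCVIII: C=100, XC=90, V=5, I=1, I=1, I=1
100 + 90 + 5 + 1 + 1 + 1 = 198

198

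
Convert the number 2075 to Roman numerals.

Convert 2075 to Roman numerals:
  2075 contains 2×1000 (MM)
  75 contains 1×50 (L)
  25 contains 2×10 (XX)
  5 contains 1×5 (V)

MMLXXV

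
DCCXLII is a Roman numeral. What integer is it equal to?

DCCXLII: D=500, C=100, C=100, XL=40, I=1, I=1
500 + 100 + 100 + 40 + 1 + 1 = 742

742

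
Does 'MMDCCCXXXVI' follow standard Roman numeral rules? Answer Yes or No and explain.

'MMDCCCXXXVI': Check the rules: uses only the symbols I, V, X, L, C, D, M; no symbol is repeated more than three times in a row; V, L and D each appear at most once; no smaller symbol precedes a larger one (values never increase from left to right). Value: M (1000) + M (1000) + D (500) + C (100) + C (100) + C (100) + X (10) + X (10) + X (10) + V (5) + I (1) = 2836. So it is a valid standard Roman numeral.

Yes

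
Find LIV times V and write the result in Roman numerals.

LIV = 54
V = 5
54 × 5 = 270

CCLXX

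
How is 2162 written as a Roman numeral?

Convert 2162 to Roman numerals:
  2162 contains 2×1000 (MM)
  162 contains 1×100 (C)
  62 contains 1×50 (L)
  12 contains 1×10 (X)
  2 contains 2×1 (II)

MMCLXII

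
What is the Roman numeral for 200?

Convert 200 to Roman numerals:
  200 contains 2×100 (CC)

CC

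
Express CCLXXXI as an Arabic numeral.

CCLXXXI: C=100, C=100, L=50, X=10, X=10, X=10, I=1
100 + 100 + 50 + 10 + 10 + 10 + 1 = 281

281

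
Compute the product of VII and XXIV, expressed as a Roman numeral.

VII = 7
XXIV = 24
7 × 24 = 168

CLXVIII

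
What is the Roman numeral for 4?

Convert 4 to Roman numerals:
  4 contains 1×4 (IV)

IV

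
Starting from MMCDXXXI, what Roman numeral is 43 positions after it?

MMCDXXXI = 2431
2431 + 43 = 2474

MMCDLXXIV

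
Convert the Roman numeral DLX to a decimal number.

DLX: D=500, L=50, X=10
500 + 50 + 10 = 560

560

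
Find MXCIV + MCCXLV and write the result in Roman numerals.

MXCIV = 1094
MCCXLV = 1245
1094 + 1245 = 2339

MMCCCXXXIX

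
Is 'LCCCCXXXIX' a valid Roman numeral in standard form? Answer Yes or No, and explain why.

'LCCCCXXXIX': More than 3 consecutive C's

No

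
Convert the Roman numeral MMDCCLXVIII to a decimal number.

MMDCCLXVIII: M=1000, M=1000, D=500, C=100, C=100, L=50, X=10, V=5, I=1, I=1, I=1
1000 + 1000 + 500 + 100 + 100 + 50 + 10 + 5 + 1 + 1 + 1 = 2768

2768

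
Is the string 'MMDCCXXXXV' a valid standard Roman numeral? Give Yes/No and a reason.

'MMDCCXXXXV': More than 3 consecutive X's

No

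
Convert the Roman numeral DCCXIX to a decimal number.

DCCXIX: D=500, C=100, C=100, X=10, IX=9
500 + 100 + 100 + 10 + 9 = 719

719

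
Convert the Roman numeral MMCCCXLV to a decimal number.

MMCCCXLV: M=1000, M=1000, C=100, C=100, C=100, XL=40, V=5
1000 + 1000 + 100 + 100 + 100 + 40 + 5 = 2345

2345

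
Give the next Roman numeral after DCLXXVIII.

DCLXXVIII = 678; next is 679

DCLXXIX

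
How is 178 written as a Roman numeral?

Convert 178 to Roman numerals:
  178 contains 1×100 (C)
  78 contains 1×50 (L)
  28 contains 2×10 (XX)
  8 contains 1×5 (V)
  3 contains 3×1 (III)

CLXXVIII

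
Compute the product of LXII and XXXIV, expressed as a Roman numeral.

LXII = 62
XXXIV = 34
62 × 34 = 2108

MMCVIII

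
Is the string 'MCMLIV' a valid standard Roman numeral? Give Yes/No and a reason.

'MCMLIV': Check the rules: uses only the symbols I, V, X, L, C, D, M; no symbol is repeated more than three times in a row; V, L and D each appear at most once; the only places a smaller symbol precedes a larger one are the allowed subtractive pairs CM, IV, the symbol right after such a pair (if any) is smaller than the pair's first symbol, and otherwise the values never increase from left to right. Value: M (1000) + CM (900) + L (50) + IV (4) = 1954. So it is a valid standard Roman numeral.

Yes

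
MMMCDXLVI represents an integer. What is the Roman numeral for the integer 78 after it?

MMMCDXLVI = 3446
3446 + 78 = 3524

MMMDXXIV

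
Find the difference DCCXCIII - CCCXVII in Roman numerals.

DCCXCIII = 793
CCCXVII = 317
793 - 317 = 476

CDLXXVI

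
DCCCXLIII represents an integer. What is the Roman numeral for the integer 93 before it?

DCCCXLIII = 843
843 - 93 = 750

DCCL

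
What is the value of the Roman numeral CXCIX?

CXCIX: C=100, XC=90, IX=9
100 + 90 + 9 = 199

199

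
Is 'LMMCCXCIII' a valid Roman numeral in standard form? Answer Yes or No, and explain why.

'LMMCCXCIII': Invalid subtractive combination: LM

No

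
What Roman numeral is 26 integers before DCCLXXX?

DCCLXXX = 780
780 - 26 = 754

DCCLIV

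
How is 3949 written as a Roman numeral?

Convert 3949 to Roman numerals:
  3949 contains 3×1000 (MMM)
  949 contains 1×900 (CM)
  49 contains 1×40 (XL)
  9 contains 1×9 (IX)

MMMCMXLIX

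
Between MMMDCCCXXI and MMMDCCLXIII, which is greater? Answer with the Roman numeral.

MMMDCCCXXI = 3821
MMMDCCLXIII = 3763
3821 is larger

MMMDCCCXXI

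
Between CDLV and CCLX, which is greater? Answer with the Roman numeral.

CDLV = 455
CCLX = 260
455 is larger

CDLV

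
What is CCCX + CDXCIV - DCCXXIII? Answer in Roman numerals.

CCCX = 310, CDXCIV = 494, DCCXXIII = 723
310 + 494 = 804
804 - 723 = 81

LXXXI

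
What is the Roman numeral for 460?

Convert 460 to Roman numerals:
  460 contains 1×400 (CD)
  60 contains 1×50 (L)
  10 contains 1×10 (X)

CDLX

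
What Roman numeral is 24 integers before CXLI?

CXLI = 141
141 - 24 = 117

CXVII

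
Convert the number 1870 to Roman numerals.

Convert 1870 to Roman numerals:
  1870 contains 1×1000 (M)
  870 contains 1×500 (D)
  370 contains 3×100 (CCC)
  70 contains 1×50 (L)
  20 contains 2×10 (XX)

MDCCCLXX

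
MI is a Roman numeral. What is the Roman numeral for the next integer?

MI = 1001; next is 1002

MII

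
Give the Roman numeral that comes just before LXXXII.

LXXXII = 82, so the previous integer is 82 - 1 = 81

LXXXI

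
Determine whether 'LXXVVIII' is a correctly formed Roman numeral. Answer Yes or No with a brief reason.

'LXXVVIII': V should not appear more than once

No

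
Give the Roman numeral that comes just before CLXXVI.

CLXXVI = 176, so the previous integer is 176 - 1 = 175

CLXXV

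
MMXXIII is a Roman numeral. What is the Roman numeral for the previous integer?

MMXXIII = 2023, so the previous integer is 2023 - 1 = 2022

MMXXII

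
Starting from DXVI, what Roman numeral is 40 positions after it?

DXVI = 516
516 + 40 = 556

DLVI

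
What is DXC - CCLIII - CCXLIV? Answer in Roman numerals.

DXC = 590, CCLIII = 253, CCXLIV = 244
590 - 253 = 337
337 - 244 = 93

XCIII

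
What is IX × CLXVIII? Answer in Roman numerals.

IX = 9
CLXVIII = 168
9 × 168 = 1512

MDXII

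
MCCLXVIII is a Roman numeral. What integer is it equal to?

MCCLXVIII: M=1000, C=100, C=100, L=50, X=10, V=5, I=1, I=1, I=1
1000 + 100 + 100 + 50 + 10 + 5 + 1 + 1 + 1 = 1268

1268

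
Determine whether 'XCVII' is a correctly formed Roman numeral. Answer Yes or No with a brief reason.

'XCVII': Check the rules: uses only the symbols I, V, X, L, C, D, M; no symbol is repeated more than three times in a row; V, L and D each appear at most once; the only place a smaller symbol precedes a larger one is the allowed subtractive pair XC, the symbol right after such a pair (if any) is smaller than the pair's first symbol, and otherwise the values never increase from left to right. Value: XC (90) + V (5) + I (1) + I (1) = 97. So it is a valid standard Roman numeral.

Yes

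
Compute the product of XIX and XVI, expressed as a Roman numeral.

XIX = 19
XVI = 16
19 × 16 = 304

CCCIV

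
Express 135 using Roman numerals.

Convert 135 to Roman numerals:
  135 contains 1×100 (C)
  35 contains 3×10 (XXX)
  5 contains 1×5 (V)

CXXXV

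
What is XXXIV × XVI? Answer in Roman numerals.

XXXIV = 34
XVI = 16
34 × 16 = 544

DXLIV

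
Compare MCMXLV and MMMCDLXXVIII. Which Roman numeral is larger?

MCMXLV = 1945
MMMCDLXXVIII = 3478
3478 is larger

MMMCDLXXVIII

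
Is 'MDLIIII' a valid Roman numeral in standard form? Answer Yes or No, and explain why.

'MDLIIII': More than 3 consecutive I's

No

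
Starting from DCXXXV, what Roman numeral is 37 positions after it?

DCXXXV = 635
635 + 37 = 672

DCLXXII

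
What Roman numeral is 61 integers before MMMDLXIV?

MMMDLXIV = 3564
3564 - 61 = 3503

MMMDIII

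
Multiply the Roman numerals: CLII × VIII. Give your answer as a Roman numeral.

CLII = 152
VIII = 8
152 × 8 = 1216

MCCXVI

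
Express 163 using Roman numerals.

Convert 163 to Roman numerals:
  163 contains 1×100 (C)
  63 contains 1×50 (L)
  13 contains 1×10 (X)
  3 contains 3×1 (III)

CLXIII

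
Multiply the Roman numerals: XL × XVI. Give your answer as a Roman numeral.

XL = 40
XVI = 16
40 × 16 = 640

DCXL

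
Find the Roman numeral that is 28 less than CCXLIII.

CCXLIII = 243
243 - 28 = 215

CCXV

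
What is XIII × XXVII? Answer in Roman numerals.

XIII = 13
XXVII = 27
13 × 27 = 351

CCCLI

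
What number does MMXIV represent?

MMXIV: M=1000, M=1000, X=10, IV=4
1000 + 1000 + 10 + 4 = 2014

2014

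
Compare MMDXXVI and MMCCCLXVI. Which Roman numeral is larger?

MMDXXVI = 2526
MMCCCLXVI = 2366
2526 is larger

MMDXXVI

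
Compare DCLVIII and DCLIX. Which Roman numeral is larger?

DCLVIII = 658
DCLIX = 659
659 is larger

DCLIX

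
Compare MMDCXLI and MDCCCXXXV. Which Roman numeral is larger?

MMDCXLI = 2641
MDCCCXXXV = 1835
2641 is larger

MMDCXLI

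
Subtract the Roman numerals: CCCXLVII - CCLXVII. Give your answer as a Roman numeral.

CCCXLVII = 347
CCLXVII = 267
347 - 267 = 80

LXXX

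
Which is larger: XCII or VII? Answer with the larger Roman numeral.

XCII = 92
VII = 7
92 is larger

XCII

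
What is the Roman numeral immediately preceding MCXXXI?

MCXXXI = 1131; previous is 1130

MCXXX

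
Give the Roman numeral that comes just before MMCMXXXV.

MMCMXXXV = 2935, so the previous integer is 2935 - 1 = 2934

MMCMXXXIV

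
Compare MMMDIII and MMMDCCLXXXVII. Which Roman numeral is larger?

MMMDIII = 3503
MMMDCCLXXXVII = 3787
3787 is larger

MMMDCCLXXXVII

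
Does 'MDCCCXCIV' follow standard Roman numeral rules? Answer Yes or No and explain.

'MDCCCXCIV': Check the rules: uses only the symbols I, V, X, L, C, D, M; no symbol is repeated more than three times in a row; V, L and D each appear at most once; the only places a smaller symbol precedes a larger one are the allowed subtractive pairs XC, IV, the symbol right after such a pair (if any) is smaller than the pair's first symbol, and otherwise the values never increase from left to right. Value: M (1000) + D (500) + C (100) + C (100) + C (100) + XC (90) + IV (4) = 1894. So it is a valid standard Roman numeral.

Yes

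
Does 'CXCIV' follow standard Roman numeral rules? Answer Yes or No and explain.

'CXCIV': Check the rules: uses only the symbols I, V, X, L, C, D, M; no symbol is repeated more than three times in a row; V, L and D each appear at most once; the only places a smaller symbol precedes a larger one are the allowed subtractive pairs XC, IV, the symbol right after such a pair (if any) is smaller than the pair's first symbol, and otherwise the values never increase from left to right. Value: C (100) + XC (90) + IV (4) = 194. So it is a valid standard Roman numeral.

Yes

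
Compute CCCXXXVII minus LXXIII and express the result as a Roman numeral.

CCCXXXVII = 337
LXXIII = 73
337 - 73 = 264

CCLXIV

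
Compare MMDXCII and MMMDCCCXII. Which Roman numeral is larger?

MMDXCII = 2592
MMMDCCCXII = 3812
3812 is larger

MMMDCCCXII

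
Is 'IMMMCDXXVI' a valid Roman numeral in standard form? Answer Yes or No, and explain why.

'IMMMCDXXVI': Invalid subtractive combination: IM

No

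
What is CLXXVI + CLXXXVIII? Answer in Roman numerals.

CLXXVI = 176
CLXXXVIII = 188
176 + 188 = 364

CCCLXIV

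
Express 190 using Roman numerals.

Convert 190 to Roman numerals:
  190 contains 1×100 (C)
  90 contains 1×90 (XC)

CXC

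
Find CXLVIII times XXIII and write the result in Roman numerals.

CXLVIII = 148
XXIII = 23
148 × 23 = 3404

MMMCDIV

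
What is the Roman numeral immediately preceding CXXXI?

CXXXI = 131, so the previous integer is 131 - 1 = 130

CXXX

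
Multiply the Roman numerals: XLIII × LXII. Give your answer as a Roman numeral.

XLIII = 43
LXII = 62
43 × 62 = 2666

MMDCLXVI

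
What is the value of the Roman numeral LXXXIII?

LXXXIII: L=50, X=10, X=10, X=10, I=1, I=1, I=1
50 + 10 + 10 + 10 + 1 + 1 + 1 = 83

83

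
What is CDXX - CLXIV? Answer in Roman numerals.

CDXX = 420
CLXIV = 164
420 - 164 = 256

CCLVI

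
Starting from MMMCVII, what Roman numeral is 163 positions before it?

MMMCVII = 3107
3107 - 163 = 2944

MMCMXLIV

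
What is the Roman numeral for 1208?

Convert 1208 to Roman numerals:
  1208 contains 1×1000 (M)
  208 contains 2×100 (CC)
  8 contains 1×5 (V)
  3 contains 3×1 (III)

MCCVIII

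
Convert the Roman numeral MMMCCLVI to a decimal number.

MMMCCLVI: M=1000, M=1000, M=1000, C=100, C=100, L=50, V=5, I=1
1000 + 1000 + 1000 + 100 + 100 + 50 + 5 + 1 = 3256

3256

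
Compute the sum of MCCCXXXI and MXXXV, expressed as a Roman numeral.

MCCCXXXI = 1331
MXXXV = 1035
1331 + 1035 = 2366

MMCCCLXVI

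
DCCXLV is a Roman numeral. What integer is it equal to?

DCCXLV: D=500, C=100, C=100, XL=40, V=5
500 + 100 + 100 + 40 + 5 = 745

745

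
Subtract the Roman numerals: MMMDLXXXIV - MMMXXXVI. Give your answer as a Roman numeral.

MMMDLXXXIV = 3584
MMMXXXVI = 3036
3584 - 3036 = 548

DXLVIII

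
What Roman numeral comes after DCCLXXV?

DCCLXXV = 775; next is 776

DCCLXXVI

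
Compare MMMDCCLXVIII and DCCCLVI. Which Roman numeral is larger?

MMMDCCLXVIII = 3768
DCCCLVI = 856
3768 is larger

MMMDCCLXVIII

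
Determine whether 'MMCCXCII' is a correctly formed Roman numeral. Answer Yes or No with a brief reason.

'MMCCXCII': Check the rules: uses only the symbols I, V, X, L, C, D, M; no symbol is repeated more than three times in a row; V, L and D each appear at most once; the only place a smaller symbol precedes a larger one is the allowed subtractive pair XC, the symbol right after such a pair (if any) is smaller than the pair's first symbol, and otherwise the values never increase from left to right. Value: M (1000) + M (1000) + C (100) + C (100) + XC (90) + I (1) + I (1) = 2292. So it is a valid standard Roman numeral.

Yes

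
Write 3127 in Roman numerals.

Convert 3127 to Roman numerals:
  3127 contains 3×1000 (MMM)
  127 contains 1×100 (C)
  27 contains 2×10 (XX)
  7 contains 1×5 (V)
  2 contains 2×1 (II)

MMMCXXVII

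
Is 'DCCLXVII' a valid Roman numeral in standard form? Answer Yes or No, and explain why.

'DCCLXVII': Check the rules: uses only the symbols I, V, X, L, C, D, M; no symbol is repeated more than three times in a row; V, L and D each appear at most once; no smaller symbol precedes a larger one (values never increase from left to right). Value: D (500) + C (100) + C (100) + L (50) + X (10) + V (5) + I (1) + I (1) = 767. So it is a valid standard Roman numeral.

Yes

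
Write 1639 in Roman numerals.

Convert 1639 to Roman numerals:
  1639 contains 1×1000 (M)
  639 contains 1×500 (D)
  139 contains 1×100 (C)
  39 contains 3×10 (XXX)
  9 contains 1×9 (IX)

MDCXXXIX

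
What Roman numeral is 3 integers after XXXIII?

XXXIII = 33
33 + 3 = 36

XXXVI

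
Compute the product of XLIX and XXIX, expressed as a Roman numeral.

XLIX = 49
XXIX = 29
49 × 29 = 1421

MCDXXI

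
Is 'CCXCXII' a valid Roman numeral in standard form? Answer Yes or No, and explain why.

'CCXCXII': X cannot come right after the subtractive pair XC: once X is subtracted in XC, the next symbol must be smaller than X

No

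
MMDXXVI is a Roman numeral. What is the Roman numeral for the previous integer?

MMDXXVI = 2526; previous is 2525

MMDXXV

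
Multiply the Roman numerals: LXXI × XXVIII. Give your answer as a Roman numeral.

LXXI = 71
XXVIII = 28
71 × 28 = 1988

MCMLXXXVIII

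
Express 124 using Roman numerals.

Convert 124 to Roman numerals:
  124 contains 1×100 (C)
  24 contains 2×10 (XX)
  4 contains 1×4 (IV)

CXXIV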